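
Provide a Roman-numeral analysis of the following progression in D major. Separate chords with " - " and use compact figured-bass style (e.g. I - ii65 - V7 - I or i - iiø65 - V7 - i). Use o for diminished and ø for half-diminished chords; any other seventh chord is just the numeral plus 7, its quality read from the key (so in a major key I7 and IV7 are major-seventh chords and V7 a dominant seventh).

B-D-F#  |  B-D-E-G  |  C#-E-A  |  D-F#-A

B-D-F# has root B, degree 6 in D major, so vi.
B-D-E-G has root E, degree 2 in D major, so ii43.
C#-E-A has root A, degree 5 in D major, so V6.
D-F#-A: major triad on D = scale degree 1 → I.

vi - ii43 - V6 - I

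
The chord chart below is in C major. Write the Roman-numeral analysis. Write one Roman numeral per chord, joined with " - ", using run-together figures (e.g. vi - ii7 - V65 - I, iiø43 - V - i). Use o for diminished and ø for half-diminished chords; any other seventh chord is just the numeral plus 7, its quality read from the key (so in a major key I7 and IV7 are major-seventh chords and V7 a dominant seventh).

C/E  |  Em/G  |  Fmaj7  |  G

I6 - iii6 - IV7 - V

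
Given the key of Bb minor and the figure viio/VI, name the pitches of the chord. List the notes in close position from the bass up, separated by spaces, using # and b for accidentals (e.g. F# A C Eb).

F Ab Cb

The slash marks an applied leading-tone chord: viio of VI. In Bb minor, VI is Gb, so the leading tone to it is F, a half step below.
Building a diminished triad on F gives F-Ab-Cb.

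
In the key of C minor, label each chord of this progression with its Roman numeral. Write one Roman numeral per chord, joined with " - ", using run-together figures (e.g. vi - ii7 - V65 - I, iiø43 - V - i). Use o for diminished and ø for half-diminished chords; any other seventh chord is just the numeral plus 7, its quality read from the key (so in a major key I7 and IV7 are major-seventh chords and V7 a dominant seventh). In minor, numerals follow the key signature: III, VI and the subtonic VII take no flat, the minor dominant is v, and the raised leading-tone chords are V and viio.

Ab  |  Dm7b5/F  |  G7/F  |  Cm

VI - iiø65 - V42 - i

Ab has root Ab, degree 6 in C minor, so VI.
Dm7b5/F: root D is the supertonic; half-diminished seventh chord there is iiø65.
G7/F: dominant seventh chord on G = scale degree 5 → V42.
Cm has root C, degree 1 in C minor, so i.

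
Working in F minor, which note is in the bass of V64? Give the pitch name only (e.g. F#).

V in F minor has root C; the chord is C-E-G.
The figure 64 means second inversion — the fifth is in the bass.

G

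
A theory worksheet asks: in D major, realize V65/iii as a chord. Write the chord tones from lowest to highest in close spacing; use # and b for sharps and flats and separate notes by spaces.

E# G# B C#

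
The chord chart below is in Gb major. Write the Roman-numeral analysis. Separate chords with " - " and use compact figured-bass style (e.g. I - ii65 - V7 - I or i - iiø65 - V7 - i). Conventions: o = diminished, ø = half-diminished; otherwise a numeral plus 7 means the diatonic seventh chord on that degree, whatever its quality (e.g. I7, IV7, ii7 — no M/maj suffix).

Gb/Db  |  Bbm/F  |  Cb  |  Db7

Gb/Db has root Gb, degree 1 in Gb major, so I64.
Bbm/F has root Bb, degree 3 in Gb major, so iii64.
Cb has root Cb, degree 4 in Gb major, so IV.
Db7: dominant seventh chord on Db = scale degree 5 → V7.

I64 - iii64 - IV - V7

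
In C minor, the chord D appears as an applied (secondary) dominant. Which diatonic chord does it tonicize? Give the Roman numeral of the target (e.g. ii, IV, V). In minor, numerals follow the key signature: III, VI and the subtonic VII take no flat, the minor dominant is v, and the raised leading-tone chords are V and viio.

The chord is a major triad on D.
A dominant resolves down a perfect fifth: D → G. In C minor, G is scale degree 5, i.e. V.

V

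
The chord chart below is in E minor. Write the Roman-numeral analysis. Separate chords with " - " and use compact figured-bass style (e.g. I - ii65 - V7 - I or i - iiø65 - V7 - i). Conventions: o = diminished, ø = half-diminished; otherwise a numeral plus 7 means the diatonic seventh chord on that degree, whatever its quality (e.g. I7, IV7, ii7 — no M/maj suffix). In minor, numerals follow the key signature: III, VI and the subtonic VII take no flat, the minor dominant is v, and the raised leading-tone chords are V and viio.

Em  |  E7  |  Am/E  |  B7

i - V7/iv - iv64 - V7

Em has root E, degree 1 in E minor, so i.
E7 is the secondary dominant of iv (dominant seventh chord on E): V7/iv.
Am/E has root A, degree 4 in E minor, so iv64.
B7: dominant seventh chord on B = scale degree 5 → V7.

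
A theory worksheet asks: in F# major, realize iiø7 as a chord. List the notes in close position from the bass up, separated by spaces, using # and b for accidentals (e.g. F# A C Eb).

Scale degree 2 in F# major is G#; here the chord built on it is altered to a half-diminished seventh chord. iiø7 is the half-diminished supertonic seventh, borrowed from the parallel minor.
So the chord is G#-B-D-F#.

G# B D F#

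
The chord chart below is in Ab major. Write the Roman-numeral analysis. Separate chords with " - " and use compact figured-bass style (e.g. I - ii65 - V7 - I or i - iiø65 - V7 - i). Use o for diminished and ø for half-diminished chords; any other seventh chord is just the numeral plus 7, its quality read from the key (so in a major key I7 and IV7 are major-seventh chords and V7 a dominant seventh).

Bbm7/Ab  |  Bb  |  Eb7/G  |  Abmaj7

Bbm7/Ab has root Bb, degree 2 in Ab major, so ii42.
Bb: a major triad on Bb, the applied dominant of V → V/V.
Eb7/G has root Eb, degree 5 in Ab major, so V65.
Abmaj7: major seventh chord on Ab = scale degree 1 → I7.

ii42 - V/V - V65 - I7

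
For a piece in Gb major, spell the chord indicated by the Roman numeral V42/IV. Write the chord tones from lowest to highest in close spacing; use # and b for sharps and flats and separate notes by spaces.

The slash means an applied dominant: we want the dominant of IV. In Gb major, IV is Cb major, and its dominant is built on Gb.
Building a dominant seventh chord on Gb gives Gb-Bb-Db-Fb.
The figured bass 42 indicates third inversion, placing the seventh (Fb) in the bass: Fb-Gb-Bb-Db.

Fb Gb Bb Db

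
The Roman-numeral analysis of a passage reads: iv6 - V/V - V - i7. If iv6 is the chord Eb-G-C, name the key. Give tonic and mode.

G minor

iv6 is given as Eb-G-C — a minor triad with root C.
Counting down 3 scale steps from C places the tonic on G; a minor triad on degree 4 is diatonic only in minor.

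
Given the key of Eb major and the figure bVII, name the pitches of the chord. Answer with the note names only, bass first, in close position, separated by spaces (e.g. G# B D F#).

Scale degree 7 in Eb major is D; lowering it a half step gives Db. bVII is a major triad on the lowered seventh degree (the subtonic), borrowed from the parallel minor.
So the chord is Db-F-Ab, a major triad.

Db F Ab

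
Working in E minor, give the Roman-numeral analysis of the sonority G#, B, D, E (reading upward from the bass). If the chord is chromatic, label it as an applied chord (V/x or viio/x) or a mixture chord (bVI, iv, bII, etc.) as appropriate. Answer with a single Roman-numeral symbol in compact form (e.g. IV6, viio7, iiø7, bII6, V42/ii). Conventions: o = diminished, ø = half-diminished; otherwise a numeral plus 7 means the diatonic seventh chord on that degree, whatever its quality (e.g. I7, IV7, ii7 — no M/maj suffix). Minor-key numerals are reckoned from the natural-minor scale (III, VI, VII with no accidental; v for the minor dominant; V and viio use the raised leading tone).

The pitches E-G#-B-D form a dominant seventh chord rooted on E.
E is not a diatonic chord root with this quality in E minor, but it lies a perfect fifth above A (iv), so the chord functions as an applied dominant of iv.
With G# in the bass the chord is in first inversion, so the figured bass is 65.

V65/iv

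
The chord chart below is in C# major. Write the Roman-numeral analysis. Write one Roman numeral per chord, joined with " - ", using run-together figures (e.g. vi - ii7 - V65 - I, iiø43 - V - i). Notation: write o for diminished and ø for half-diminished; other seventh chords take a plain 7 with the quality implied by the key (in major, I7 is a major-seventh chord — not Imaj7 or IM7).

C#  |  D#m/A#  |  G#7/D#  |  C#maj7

I - ii64 - V43 - I7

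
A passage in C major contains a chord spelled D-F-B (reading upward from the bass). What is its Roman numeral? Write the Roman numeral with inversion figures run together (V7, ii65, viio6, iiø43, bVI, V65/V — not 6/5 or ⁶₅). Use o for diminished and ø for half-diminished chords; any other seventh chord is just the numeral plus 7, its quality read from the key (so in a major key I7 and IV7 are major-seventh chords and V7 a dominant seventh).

viio6

Stacked in thirds the chord is B-D-F: a diminished triad on B.
In C major, B is the leading tone; the diatonic diminished triad there is viio.
With D in the bass the chord is in first inversion, so the figured bass is 6.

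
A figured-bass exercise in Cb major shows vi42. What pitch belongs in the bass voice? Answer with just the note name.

Gb

vi in Cb major has root Ab; the chord is Ab-Cb-Eb-Gb.
The figure 42 means third inversion — the seventh is in the bass.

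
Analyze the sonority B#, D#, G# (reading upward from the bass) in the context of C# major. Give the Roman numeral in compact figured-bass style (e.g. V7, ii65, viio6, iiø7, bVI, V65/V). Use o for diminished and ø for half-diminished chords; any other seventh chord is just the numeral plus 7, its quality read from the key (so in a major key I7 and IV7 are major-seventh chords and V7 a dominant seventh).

Stacked in thirds the chord is G#-B#-D#: a major triad on G#.
G# is scale degree 5 in C# major, and a major triad on that degree is written V.
With B# in the bass the chord is in first inversion, so the figured bass is 6.

V6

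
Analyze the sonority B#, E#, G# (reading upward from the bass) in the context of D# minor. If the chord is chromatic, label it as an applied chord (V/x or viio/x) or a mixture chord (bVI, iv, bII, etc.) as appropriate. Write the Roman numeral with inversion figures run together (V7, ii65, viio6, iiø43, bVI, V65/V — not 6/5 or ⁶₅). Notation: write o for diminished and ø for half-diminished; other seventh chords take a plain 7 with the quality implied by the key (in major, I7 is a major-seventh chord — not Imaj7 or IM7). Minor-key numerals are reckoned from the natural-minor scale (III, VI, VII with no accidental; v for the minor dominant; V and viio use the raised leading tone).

Stacked in thirds the chord is E#-G#-B#: a minor triad on E#.
E# is the second degree of D# minor. This is the minor supertonic, borrowed from the parallel major (the Dorian ii).
With B# in the bass the chord is in second inversion, so the figured bass is 64.

ii64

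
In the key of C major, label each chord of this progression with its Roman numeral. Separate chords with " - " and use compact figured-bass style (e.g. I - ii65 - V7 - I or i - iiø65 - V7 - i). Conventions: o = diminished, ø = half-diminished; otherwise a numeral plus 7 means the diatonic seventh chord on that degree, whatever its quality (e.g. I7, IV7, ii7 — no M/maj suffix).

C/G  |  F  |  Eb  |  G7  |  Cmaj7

I64 - IV - bIII - V7 - I7

C/G: root C is the tonic; major triad there is I64.
F: root F is the subdominant; major triad there is IV.
Eb is non-diatonic — bIII, a mixture chord from C minor.
G7: root G is the dominant; dominant seventh chord there is V7.
Cmaj7: root C is the tonic; major seventh chord there is I7.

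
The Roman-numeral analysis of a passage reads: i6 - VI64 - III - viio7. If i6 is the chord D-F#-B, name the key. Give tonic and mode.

B minor

The chord Bm/D is a minor triad rooted on B; its label is i6.
If B is scale degree 1 and the mode makes that degree carry a minor triad, the tonic is B and the mode is minor.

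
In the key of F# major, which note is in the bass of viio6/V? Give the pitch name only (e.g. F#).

D#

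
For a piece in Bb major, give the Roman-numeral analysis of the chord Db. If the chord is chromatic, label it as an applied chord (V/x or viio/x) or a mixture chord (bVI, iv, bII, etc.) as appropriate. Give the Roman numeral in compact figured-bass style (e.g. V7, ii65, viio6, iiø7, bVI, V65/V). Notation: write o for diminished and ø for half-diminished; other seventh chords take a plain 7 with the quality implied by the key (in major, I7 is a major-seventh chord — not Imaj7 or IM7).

Stacked in thirds the chord is Db-F-Ab: a major triad on Db.
Db is the lowered third degree of Bb major (diatonic 3 would be D). This is a major triad on the lowered third degree, borrowed from the parallel minor.

bIII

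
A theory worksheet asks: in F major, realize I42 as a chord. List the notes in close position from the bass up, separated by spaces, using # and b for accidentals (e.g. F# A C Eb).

The numeral's case and figure indicate a major seventh chord. In F major its root, the first degree, is F.
Stacking thirds from F gives F-A-C-E.
The figured bass 42 indicates third inversion, placing the seventh (E) in the bass: E-F-A-C.

E F A C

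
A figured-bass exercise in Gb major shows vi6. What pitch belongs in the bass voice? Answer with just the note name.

vi in Gb major has root Eb; the chord is Eb-Gb-Bb.
The figure 6 means first inversion — the third is in the bass.

Gb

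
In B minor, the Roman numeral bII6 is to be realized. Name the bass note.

E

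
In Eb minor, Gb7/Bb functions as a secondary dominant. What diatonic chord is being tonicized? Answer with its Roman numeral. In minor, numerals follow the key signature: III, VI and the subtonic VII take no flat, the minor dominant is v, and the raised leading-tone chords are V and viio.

The chord is a dominant seventh chord on Gb.
A dominant resolves down a perfect fifth: Gb → Cb. In Eb minor, Cb is scale degree 6, i.e. VI.

VI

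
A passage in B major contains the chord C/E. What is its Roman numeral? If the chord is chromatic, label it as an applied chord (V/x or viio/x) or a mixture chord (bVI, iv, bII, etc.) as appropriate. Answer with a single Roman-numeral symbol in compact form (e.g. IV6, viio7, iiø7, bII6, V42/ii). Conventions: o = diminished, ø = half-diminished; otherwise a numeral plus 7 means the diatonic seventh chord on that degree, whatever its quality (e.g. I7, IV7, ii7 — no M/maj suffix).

Stacked in thirds the chord is C-E-G: a major triad on C.
C is the lowered second degree of B major (diatonic 2 would be C#). This is the Neapolitan sixth — a major triad on the lowered second degree, here in its customary first inversion.
With E in the bass the chord is in first inversion, so the figured bass is 6.

bII6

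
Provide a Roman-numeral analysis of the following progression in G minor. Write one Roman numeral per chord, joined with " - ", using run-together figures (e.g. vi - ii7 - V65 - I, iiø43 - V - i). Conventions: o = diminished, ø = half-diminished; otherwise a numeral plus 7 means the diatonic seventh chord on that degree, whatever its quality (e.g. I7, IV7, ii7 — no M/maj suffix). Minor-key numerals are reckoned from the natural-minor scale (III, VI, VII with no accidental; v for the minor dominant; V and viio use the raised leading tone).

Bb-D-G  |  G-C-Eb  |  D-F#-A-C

i6 - iv64 - V7

Bb-D-G: minor triad on G = scale degree 1 → i6.
G-C-Eb: minor triad on C = scale degree 4 → iv64.
D-F#-A-C: root D is the dominant; dominant seventh chord there is V7.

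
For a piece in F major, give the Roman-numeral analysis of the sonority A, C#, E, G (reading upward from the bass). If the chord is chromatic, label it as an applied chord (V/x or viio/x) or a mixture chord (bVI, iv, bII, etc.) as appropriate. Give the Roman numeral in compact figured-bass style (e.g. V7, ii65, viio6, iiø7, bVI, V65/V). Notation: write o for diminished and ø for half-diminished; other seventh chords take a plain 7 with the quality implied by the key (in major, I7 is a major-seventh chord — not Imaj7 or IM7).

Stacked in thirds the chord is A-C#-E-G: a dominant seventh chord on A.
A is not a diatonic chord root with this quality in F major, but it lies a perfect fifth above D (vi), so the chord functions as an applied dominant of vi.

V7/vi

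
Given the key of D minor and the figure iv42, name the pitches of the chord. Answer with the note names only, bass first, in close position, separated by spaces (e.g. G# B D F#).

F G Bb D

In D minor, scale degree 4 is G, and the diatonic chord built there is a minor seventh chord.
Stacking thirds from G gives G-Bb-D-F.
The figured bass 42 indicates third inversion, placing the seventh (F) in the bass: F-G-Bb-D.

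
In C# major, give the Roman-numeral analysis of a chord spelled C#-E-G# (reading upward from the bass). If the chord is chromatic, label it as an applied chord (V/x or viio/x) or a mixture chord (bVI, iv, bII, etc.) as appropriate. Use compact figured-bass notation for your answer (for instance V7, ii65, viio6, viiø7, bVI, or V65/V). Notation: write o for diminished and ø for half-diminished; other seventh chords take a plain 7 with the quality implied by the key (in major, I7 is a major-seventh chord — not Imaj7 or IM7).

Stacked in thirds the chord is C#-E-G#: a minor triad on C#.
C# is the first degree of C# major. This is the minor tonic, borrowed from the parallel minor.

i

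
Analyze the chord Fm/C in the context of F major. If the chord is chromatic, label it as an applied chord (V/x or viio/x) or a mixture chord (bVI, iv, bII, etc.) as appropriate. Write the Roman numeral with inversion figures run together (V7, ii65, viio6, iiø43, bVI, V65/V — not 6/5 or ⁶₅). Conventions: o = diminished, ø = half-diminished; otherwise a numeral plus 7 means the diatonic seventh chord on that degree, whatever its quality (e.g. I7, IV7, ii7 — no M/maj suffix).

i64

The pitches F-Ab-C form a minor triad rooted on F.
F is the first degree of F major. This is the minor tonic, borrowed from the parallel minor.
With C in the bass the chord is in second inversion, so the figured bass is 64.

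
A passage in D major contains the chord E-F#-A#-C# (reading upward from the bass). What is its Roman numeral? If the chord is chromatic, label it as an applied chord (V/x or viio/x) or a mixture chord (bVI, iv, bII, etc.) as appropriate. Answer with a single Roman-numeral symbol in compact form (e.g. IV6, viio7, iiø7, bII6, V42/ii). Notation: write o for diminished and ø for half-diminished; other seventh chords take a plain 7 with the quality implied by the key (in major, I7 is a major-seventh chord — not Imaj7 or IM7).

V42/vi

The pitches F#-A#-C#-E form a dominant seventh chord rooted on F#.
F# is not a diatonic chord root with this quality in D major, but it lies a perfect fifth above B (vi), so the chord functions as an applied dominant of vi.
With E in the bass the chord is in third inversion, so the figured bass is 42.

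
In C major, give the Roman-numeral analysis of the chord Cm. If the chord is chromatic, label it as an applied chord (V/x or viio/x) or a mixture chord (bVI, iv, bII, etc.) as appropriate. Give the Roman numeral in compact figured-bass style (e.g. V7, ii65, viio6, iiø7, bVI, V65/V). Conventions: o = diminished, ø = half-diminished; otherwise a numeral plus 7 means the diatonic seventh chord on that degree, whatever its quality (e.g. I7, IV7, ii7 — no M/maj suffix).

i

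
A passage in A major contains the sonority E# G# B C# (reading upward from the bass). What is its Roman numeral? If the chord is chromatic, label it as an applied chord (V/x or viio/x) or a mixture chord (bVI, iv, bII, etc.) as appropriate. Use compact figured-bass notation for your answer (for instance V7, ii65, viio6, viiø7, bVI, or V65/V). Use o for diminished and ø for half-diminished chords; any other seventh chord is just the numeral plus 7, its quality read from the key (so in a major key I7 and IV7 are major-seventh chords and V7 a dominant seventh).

V65/vi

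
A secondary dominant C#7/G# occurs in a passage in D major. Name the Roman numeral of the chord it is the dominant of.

The chord is a dominant seventh chord on C#.
A dominant resolves down a perfect fifth: C# → F#. In D major, F# is scale degree 3, i.e. iii.

iii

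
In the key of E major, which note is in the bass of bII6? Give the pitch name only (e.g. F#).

bII in E major has root F; the chord is F-A-C.
The figure 6 means first inversion — the third is in the bass.

A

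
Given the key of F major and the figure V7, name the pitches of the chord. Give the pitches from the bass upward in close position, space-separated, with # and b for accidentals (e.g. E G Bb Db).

The numeral's case and figure indicate a dominant seventh chord. In F major its root, scale degree 5, is C.
Stacking thirds from C gives C-E-G-Bb.

C E G Bb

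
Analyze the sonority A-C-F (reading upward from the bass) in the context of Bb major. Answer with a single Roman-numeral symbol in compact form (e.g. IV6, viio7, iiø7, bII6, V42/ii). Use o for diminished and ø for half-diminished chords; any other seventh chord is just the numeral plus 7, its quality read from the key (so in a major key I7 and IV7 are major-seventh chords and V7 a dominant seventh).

V6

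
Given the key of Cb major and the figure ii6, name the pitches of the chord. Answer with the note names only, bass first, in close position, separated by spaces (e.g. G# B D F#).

Fb Ab Db

The numeral's case and figure indicate a minor triad. In Cb major its root, scale degree 2, is Db.
That chord is spelled Db-Fb-Ab.
With the 6 figure the chord is in first inversion; from the bass Fb upward in close position it reads Fb-Ab-Db.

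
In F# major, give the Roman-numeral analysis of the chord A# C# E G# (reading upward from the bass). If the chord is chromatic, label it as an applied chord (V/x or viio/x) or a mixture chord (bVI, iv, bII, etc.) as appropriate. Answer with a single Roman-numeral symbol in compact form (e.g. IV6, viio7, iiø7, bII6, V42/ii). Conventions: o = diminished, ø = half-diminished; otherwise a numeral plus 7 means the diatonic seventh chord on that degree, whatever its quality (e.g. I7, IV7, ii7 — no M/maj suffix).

viiø7/IV

Stacked in thirds the chord is A#-C#-E-G#: a half-diminished seventh chord on A#.
A# sits a half step below B (IV in F# major); a diminished chord there is the applied leading-tone chord of IV.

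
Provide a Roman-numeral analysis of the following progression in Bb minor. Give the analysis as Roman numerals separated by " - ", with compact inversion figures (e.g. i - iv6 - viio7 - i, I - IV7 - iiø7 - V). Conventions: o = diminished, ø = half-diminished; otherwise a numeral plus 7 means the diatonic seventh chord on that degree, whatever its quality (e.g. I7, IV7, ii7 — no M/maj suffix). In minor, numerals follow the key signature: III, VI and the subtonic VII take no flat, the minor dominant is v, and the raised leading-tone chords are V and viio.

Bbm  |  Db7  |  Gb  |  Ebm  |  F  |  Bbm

i - V7/VI - VI - iv - V - i

Bbm: root Bb is the tonic; minor triad there is i.
Db7: chromatic; Db is V of VI, so V7/VI.
Gb has root Gb, degree 6 in Bb minor, so VI.
Ebm: root Eb is the subdominant; minor triad there is iv.
F has root F, degree 5 in Bb minor, so V.
Bbm: root Bb is the tonic; minor triad there is i.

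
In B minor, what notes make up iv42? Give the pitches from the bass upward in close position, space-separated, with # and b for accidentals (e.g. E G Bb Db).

D E G B

The numeral's case and figure indicate a minor seventh chord. In B minor its root, the fourth degree, is E.
That chord is spelled E-G-B-D.
The figured bass 42 indicates third inversion, placing the seventh (D) in the bass: D-E-G-B.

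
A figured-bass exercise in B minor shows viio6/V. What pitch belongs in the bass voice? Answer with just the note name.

The applied chord viio6/V is rooted on E#: E#-G#-B.
The figure 6 means first inversion — the third is in the bass.

G#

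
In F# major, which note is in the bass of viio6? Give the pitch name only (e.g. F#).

G#

viio in F# major has root E#; the chord is E#-G#-B.
The figure 6 means first inversion — the third is in the bass.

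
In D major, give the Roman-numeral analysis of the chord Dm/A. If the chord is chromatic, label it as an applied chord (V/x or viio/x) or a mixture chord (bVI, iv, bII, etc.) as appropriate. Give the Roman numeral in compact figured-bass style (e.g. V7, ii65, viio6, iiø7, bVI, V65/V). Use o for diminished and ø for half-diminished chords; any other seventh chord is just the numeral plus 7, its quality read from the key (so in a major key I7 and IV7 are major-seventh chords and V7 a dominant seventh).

i64

The pitches D-F-A form a minor triad rooted on D.
D is the first degree of D major. This is the minor tonic, borrowed from the parallel minor.
With A in the bass the chord is in second inversion, so the figured bass is 64.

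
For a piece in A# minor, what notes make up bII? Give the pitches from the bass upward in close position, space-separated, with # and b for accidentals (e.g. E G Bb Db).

B D# F#

bII is the Neapolitan chord — a major triad on the lowered second degree. In A# minor that root is B.
So the chord is B-D#-F#.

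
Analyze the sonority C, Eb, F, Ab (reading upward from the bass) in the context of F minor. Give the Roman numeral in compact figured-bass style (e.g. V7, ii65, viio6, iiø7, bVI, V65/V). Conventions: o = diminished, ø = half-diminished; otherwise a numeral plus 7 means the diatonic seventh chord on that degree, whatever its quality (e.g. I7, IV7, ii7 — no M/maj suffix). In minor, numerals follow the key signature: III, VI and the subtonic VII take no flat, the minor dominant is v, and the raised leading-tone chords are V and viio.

The pitches F-Ab-C-Eb form a minor seventh chord rooted on F.
In F minor, F is the tonic; the diatonic minor seventh chord there is i7.
With C in the bass the chord is in second inversion, so the figured bass is 43.

i43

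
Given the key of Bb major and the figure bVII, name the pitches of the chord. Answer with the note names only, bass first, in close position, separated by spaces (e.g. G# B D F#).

Ab C Eb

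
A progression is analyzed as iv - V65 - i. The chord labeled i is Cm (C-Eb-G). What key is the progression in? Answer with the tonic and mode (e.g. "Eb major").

C minor

The anchor chord is a minor triad on C, labeled i.
If C is scale degree 1 and the mode makes that degree carry a minor triad, the tonic is C and the mode is minor.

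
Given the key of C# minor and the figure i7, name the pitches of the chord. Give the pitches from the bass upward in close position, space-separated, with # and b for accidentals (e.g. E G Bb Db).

The numeral's case and figure indicate a minor seventh chord. In C# minor its root, scale degree 1, is C#.
Stacking thirds from C# gives C#-E-G#-B.

C# E G# B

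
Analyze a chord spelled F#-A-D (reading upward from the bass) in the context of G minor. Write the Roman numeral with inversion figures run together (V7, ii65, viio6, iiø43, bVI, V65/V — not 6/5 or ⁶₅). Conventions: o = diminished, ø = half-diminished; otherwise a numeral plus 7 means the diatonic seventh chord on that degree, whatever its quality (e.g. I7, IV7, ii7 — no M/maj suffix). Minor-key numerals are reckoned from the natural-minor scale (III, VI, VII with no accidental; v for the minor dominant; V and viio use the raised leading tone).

V6

The pitches D-F#-A form a major triad rooted on D.
In G minor, D is the dominant; the diatonic major triad there is V.
With F# in the bass the chord is in first inversion, so the figured bass is 6.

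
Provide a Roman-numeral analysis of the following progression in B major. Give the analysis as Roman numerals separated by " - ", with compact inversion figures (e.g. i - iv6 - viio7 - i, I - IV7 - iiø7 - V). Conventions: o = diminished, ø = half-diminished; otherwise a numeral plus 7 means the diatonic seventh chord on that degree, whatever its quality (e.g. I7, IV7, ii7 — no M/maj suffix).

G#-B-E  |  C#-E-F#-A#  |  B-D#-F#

IV6 - V43 - I

G#-B-E: major triad on E = scale degree 4 → IV6.
C#-E-F#-A#: root F# is the dominant; dominant seventh chord there is V43.
B-D#-F#: major triad on B = scale degree 1 → I.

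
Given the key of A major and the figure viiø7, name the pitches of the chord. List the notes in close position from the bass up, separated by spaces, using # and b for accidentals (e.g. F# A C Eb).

The numeral's case and figure indicate a half-diminished seventh chord. In A major its root, the leading tone, is G#.
That chord is spelled G#-B-D-F#.

G# B D F#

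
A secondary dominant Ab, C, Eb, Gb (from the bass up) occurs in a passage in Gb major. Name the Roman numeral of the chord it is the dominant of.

V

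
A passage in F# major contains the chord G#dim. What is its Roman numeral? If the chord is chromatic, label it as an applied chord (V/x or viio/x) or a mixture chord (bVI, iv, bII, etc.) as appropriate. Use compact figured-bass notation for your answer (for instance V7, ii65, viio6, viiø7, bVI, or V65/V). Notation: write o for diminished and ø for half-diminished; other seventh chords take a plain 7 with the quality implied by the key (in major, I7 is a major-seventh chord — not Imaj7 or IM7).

The pitches G#-B-D form a diminished triad rooted on G#.
G# is the second degree of F# major. This is the diminished supertonic triad, borrowed from the parallel minor.

iio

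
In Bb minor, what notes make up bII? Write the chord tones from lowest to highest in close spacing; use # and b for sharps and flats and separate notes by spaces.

Scale degree 2 in Bb minor is C; lowering it a half step gives Cb. bII is the Neapolitan chord — a major triad on the lowered second degree.
So the chord is Cb-Eb-Gb.

Cb Eb Gb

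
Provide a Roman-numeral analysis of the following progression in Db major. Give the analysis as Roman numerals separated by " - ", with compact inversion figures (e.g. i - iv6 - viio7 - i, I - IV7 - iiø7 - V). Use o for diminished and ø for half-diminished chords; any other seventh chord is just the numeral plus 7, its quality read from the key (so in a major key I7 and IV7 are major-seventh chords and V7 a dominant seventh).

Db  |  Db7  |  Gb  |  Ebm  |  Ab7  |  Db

I - V7/IV - IV - ii - V7 - I

Db: major triad on Db = scale degree 1 → I.
Db7: a dominant seventh chord on Db, the applied dominant of IV → V7/IV.
Gb has root Gb, degree 4 in Db major, so IV.
Ebm has root Eb, degree 2 in Db major, so ii.
Ab7: root Ab is the dominant; dominant seventh chord there is V7.
Db: root Db is the tonic; major triad there is I.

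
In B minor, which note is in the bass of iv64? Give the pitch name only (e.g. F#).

B

iv in B minor has root E; the chord is E-G-B.
The figure 64 means second inversion — the fifth is in the bass.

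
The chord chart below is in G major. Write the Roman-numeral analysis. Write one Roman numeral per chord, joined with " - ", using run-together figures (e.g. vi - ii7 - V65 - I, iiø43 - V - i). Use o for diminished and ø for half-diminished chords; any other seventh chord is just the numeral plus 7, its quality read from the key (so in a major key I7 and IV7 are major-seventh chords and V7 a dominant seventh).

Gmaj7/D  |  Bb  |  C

Gmaj7/D: major seventh chord on G = scale degree 1 → I43.
Bb: major triad on Bb — chromatic; bIII (borrowed from the parallel minor).
C: root C is the subdominant; major triad there is IV.

I43 - bIII - IV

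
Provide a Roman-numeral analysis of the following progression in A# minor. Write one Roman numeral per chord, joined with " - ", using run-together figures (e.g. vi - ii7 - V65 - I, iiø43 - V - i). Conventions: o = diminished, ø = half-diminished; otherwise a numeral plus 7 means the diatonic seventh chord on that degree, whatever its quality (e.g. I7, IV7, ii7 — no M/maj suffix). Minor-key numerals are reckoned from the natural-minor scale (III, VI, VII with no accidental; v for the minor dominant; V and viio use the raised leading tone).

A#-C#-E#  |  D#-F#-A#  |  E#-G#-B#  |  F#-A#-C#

i - iv - v - VI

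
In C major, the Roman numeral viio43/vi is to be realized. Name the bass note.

D

The applied chord viio43/vi is rooted on G#: G#-B-D-F.
The figure 43 means second inversion — the fifth is in the bass.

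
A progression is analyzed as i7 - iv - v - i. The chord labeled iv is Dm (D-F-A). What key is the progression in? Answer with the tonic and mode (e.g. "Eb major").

A minor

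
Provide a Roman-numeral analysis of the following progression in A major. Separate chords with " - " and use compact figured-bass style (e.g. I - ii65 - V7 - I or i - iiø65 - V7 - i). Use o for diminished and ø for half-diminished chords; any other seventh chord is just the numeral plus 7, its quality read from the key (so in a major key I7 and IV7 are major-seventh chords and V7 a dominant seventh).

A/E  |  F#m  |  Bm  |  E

A/E: root A is the tonic; major triad there is I64.
F#m: minor triad on F# = scale degree 6 → vi.
Bm has root B, degree 2 in A major, so ii.
E: major triad on E = scale degree 5 → V.

I64 - vi - ii - V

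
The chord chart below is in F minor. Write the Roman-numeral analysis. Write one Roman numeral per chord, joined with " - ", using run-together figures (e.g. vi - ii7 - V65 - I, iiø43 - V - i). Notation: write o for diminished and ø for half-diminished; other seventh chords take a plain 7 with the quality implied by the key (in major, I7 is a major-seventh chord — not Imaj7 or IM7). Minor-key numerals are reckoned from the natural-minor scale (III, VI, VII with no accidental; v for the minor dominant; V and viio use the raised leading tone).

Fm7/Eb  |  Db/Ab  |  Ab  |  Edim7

i42 - VI64 - III - viio7

Fm7/Eb: root F is the tonic; minor seventh chord there is i42.
Db/Ab: root Db is the submediant; major triad there is VI64.
Ab: major triad on Ab = scale degree 3 → III.
Edim7 has root E, degree 7 in F minor, so viio7.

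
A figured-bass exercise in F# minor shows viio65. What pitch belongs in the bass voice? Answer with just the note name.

viio in F# minor has root E#; the chord is E#-G#-B-D.
The figure 65 means first inversion — the third is in the bass.

G#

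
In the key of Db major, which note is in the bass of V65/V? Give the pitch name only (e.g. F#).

The applied chord V65/V is rooted on Eb: Eb-G-Bb-Db.
The figure 65 means first inversion — the third is in the bass.

G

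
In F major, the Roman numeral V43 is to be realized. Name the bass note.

G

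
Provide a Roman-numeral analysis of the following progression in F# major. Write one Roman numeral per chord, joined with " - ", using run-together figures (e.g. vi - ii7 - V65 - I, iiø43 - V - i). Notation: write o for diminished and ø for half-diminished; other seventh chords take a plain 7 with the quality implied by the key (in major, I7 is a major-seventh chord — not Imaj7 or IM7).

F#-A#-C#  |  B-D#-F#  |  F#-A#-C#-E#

F#-A#-C#: root F# is the tonic; major triad there is I.
B-D#-F#: root B is the subdominant; major triad there is IV.
F#-A#-C#-E#: major seventh chord on F# = scale degree 1 → I7.

I - IV - I7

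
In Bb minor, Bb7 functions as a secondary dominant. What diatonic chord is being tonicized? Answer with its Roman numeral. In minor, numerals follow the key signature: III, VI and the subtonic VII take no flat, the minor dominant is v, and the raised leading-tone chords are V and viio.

iv

The chord is a dominant seventh chord on Bb.
A dominant resolves down a perfect fifth: Bb → Eb. In Bb minor, Eb is scale degree 4, i.e. iv.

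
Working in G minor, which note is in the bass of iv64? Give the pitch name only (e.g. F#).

G

iv in G minor has root C; the chord is C-Eb-G.
The figure 64 means second inversion — the fifth is in the bass.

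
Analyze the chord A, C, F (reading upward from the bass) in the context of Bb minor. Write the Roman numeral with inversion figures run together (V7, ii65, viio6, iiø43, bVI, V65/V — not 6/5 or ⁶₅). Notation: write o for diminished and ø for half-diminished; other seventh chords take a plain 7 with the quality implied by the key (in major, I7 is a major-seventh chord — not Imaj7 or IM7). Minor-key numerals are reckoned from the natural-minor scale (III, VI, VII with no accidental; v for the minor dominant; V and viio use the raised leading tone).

V6

The pitches F-A-C form a major triad rooted on F.
In Bb minor, F is the dominant; the diatonic major triad there is V.
With A in the bass the chord is in first inversion, so the figured bass is 6.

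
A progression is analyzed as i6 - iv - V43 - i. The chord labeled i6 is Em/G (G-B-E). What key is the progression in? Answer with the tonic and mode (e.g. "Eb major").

E minor

The anchor chord is a minor triad on E, labeled i6.
If E is scale degree 1 and the mode makes that degree carry a minor triad, the tonic is E and the mode is minor.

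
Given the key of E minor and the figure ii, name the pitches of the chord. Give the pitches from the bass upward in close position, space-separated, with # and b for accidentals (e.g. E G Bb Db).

F# A C#

Scale degree 2 in E minor is F#; here the chord built on it is altered to a minor triad. ii is the minor supertonic, borrowed from the parallel major (the Dorian ii).
So the chord is F#-A-C#, a minor triad.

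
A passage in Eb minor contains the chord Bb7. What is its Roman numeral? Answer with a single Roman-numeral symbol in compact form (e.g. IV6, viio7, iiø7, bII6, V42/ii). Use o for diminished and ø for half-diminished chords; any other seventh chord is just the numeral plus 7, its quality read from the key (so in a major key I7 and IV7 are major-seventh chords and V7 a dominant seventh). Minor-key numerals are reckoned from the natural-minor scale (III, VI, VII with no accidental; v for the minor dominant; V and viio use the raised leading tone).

V7

The pitches Bb-D-F-Ab form a dominant seventh chord rooted on Bb.
Bb is scale degree 5 in Eb minor, and a dominant seventh chord on that degree is written V7.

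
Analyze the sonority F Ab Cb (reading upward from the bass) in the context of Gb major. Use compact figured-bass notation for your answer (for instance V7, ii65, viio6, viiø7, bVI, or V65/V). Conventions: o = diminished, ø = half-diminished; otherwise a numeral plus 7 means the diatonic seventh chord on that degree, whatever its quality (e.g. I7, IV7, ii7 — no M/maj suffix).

Stacked in thirds the chord is F-Ab-Cb: a diminished triad on F.
F is scale degree 7 in Gb major, and a diminished triad on that degree is written viio.

viio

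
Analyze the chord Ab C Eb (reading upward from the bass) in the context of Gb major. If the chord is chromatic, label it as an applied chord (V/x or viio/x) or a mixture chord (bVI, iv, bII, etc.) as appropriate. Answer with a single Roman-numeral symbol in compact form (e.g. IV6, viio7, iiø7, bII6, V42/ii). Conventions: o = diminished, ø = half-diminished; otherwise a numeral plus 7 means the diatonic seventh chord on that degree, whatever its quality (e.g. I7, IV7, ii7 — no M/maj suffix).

The pitches Ab-C-Eb form a major triad rooted on Ab.
Ab is not a diatonic chord root with this quality in Gb major, but it lies a perfect fifth above Db (V), so the chord functions as an applied dominant of V.

V/V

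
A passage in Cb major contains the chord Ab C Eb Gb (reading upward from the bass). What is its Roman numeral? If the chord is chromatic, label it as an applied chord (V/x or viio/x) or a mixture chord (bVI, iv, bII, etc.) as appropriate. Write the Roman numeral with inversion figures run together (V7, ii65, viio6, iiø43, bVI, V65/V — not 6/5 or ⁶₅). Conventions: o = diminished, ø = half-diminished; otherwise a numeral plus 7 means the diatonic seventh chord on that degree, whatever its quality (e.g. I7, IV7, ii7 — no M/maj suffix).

V7/ii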